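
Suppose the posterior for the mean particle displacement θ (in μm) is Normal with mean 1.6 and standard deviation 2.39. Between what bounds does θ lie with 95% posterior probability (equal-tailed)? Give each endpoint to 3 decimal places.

The posterior is symmetric, so the 95% equal-tailed interval is θ = 1.6 ± z·2.39 with z = 1.960.
Half-width: 1.960 × 2.39 = 4.684.
1.6 − 4.684 = -3.084; 1.6 + 4.684 = 6.284.

[-3.084, 6.284]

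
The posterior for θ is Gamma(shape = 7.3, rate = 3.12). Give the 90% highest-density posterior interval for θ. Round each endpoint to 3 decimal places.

[0.957, 3.672]

The posterior is unimodal and skewed, so the HPD interval has equal density at both endpoints and is the shortest 90% interval.
Solving f(0.957) = f(3.672) with F(3.672) − F(0.957) = 0.90 gives [0.957, 3.672].
For comparison, the equal-tailed interval is [1.119, 3.922]; the HPD is narrower and shifted toward the mode.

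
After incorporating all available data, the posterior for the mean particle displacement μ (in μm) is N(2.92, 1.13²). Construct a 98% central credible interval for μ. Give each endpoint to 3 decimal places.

[0.291, 5.549]

The posterior is symmetric, so the 98% equal-tailed interval is μ = 2.92 ± z·1.13 with z = 2.326.
Half-width: 2.326 × 1.13 = 2.629.
2.92 − 2.629 = 0.291; 2.92 + 2.629 = 5.549.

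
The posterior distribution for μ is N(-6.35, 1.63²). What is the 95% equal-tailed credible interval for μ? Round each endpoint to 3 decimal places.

The posterior is symmetric, so the 95% equal-tailed interval is μ = -6.35 ± z·1.63 with z = 1.960.
Half-width: 1.960 × 1.63 = 3.195.
-6.35 − 3.195 = -9.545; -6.35 + 3.195 = -3.155.

[-9.545, -3.155]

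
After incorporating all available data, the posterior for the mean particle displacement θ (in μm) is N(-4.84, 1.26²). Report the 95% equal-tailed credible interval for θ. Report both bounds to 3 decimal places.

[-7.310, -2.370]

The posterior is symmetric, so the 95% equal-tailed interval is θ = -4.84 ± z·1.26 with z = 1.960.
Half-width: 1.960 × 1.26 = 2.470.
-4.84 − 2.470 = -7.310; -4.84 + 2.470 = -2.370.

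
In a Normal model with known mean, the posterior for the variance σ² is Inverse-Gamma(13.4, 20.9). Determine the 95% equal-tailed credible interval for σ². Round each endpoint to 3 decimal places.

Inverse-Gamma(13.4, 20.9) quantiles: F⁻¹(0.025) and F⁻¹(0.975).
Equivalently, 1/σ² ~ Gamma(13.4, rate = 20.9); invert its 0.975 and 0.025 quantiles.
Posterior mean ≈ 1.685, SD ≈ 0.499; a Normal approximation gives roughly [0.707, 2.664].
Exact: lower = 0.973; upper = 2.897.

[0.973, 2.897]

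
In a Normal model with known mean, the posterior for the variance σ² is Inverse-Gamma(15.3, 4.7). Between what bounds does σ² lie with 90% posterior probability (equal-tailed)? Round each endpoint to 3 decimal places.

Inverse-Gamma(15.3, 4.7) quantiles: F⁻¹(0.05) and F⁻¹(0.95).
Equivalently, 1/σ² ~ Gamma(15.3, rate = 4.7); invert its 0.95 and 0.05 quantiles.
Posterior mean ≈ 0.329, SD ≈ 0.090; a Normal approximation gives roughly [0.180, 0.477].
Exact: lower = 0.211; upper = 0.496.

[0.211, 0.496]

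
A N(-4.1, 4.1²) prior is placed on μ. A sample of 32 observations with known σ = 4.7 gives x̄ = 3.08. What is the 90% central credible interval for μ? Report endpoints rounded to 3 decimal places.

Posterior precision = 1/4.1² + 32/4.7² = 0.0595 + 1.4486 = 1.5081, so posterior SD = 0.8143.
Posterior mean = (-4.1/4.1² + 32·3.08/4.7²) / 1.5081 = 2.7968.
Interval: 2.7968 ± 1.645 × 0.8143 → [1.457, 4.136].

[1.457, 4.136]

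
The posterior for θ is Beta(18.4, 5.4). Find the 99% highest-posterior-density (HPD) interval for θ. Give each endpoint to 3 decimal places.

[0.541, 0.951]

The posterior is unimodal and skewed, so the HPD interval has equal density at both endpoints and is the shortest 99% interval.
Solving f(0.541) = f(0.951) with F(0.951) − F(0.541) = 0.99 gives [0.541, 0.951].
For comparison, the equal-tailed interval is [0.523, 0.941]; the HPD is narrower and shifted toward the mode.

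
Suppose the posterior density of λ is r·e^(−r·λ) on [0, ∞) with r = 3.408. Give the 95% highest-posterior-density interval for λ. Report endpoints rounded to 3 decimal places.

[0.000, 0.879]

The exponential density is strictly decreasing on [0, ∞), so the HPD interval is anchored at 0: [0, q] with P(λ ≤ q) = 0.95.
q = −ln(1 − 0.95) / 3.408 = 2.9957 / 3.408 = 0.879.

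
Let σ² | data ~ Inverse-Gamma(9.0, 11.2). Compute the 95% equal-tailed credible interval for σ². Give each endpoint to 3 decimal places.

[0.711, 2.722]

Inverse-Gamma(9.0, 11.2) quantiles: F⁻¹(0.025) and F⁻¹(0.975).
Equivalently, 1/σ² ~ Gamma(9.0, rate = 11.2); invert its 0.975 and 0.025 quantiles.
Posterior mean ≈ 1.400, SD ≈ 0.529; a Normal approximation gives roughly [0.363, 2.437].
Exact: lower = 0.711; upper = 2.722.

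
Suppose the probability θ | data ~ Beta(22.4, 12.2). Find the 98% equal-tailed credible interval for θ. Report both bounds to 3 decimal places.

[0.452, 0.818]

Posterior: Beta(22.4, 12.2).
Equal-tailed 98% interval: the 0.01 and 0.99 quantiles of Beta(22.4, 12.2).
Posterior mean ≈ 0.647, SD ≈ 0.080; a Normal approximation gives roughly [0.461, 0.834].
Exact: F⁻¹(0.01) = 0.452; F⁻¹(0.99) = 0.818.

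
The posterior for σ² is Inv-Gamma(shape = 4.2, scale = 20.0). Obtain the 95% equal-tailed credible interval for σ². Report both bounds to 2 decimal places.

[2.21, 16.77]

Inverse-Gamma(4.2, 20.0) quantiles: F⁻¹(0.025) and F⁻¹(0.975).
Equivalently, 1/σ² ~ Gamma(4.2, rate = 20.0); invert its 0.975 and 0.025 quantiles.
Posterior mean ≈ 6.25, SD ≈ 4.21; a Normal approximation gives roughly [-2.01, 14.51].
Exact: lower = 2.21; upper = 16.77.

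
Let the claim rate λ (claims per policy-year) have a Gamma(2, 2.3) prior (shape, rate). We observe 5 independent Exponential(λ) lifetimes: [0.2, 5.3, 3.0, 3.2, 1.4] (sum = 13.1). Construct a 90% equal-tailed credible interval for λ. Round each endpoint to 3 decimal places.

[0.213, 0.769]

Posterior: Gamma(2+5, 2.3+13.1) = Gamma(7, 15.4) (shape, rate).
Equal-tailed 90% interval: Gamma(7, 15.4) quantiles at 0.05 and 0.95.
Posterior mean ≈ 0.455, SD ≈ 0.172; a Normal approximation gives roughly [0.172, 0.737].
Exact: lower = 0.213; upper = 0.769.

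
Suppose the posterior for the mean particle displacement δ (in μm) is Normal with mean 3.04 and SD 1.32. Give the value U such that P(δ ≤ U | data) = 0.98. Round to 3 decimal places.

Need U with P(δ ≤ U) = 0.98: U = 3.04 + z_{0.02}·1.32.
z = 2.054; U = 3.04 + 2.054 × 1.32 = 5.751.

5.751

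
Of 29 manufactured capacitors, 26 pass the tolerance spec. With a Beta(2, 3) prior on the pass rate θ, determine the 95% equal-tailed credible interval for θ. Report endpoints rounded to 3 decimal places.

[0.681, 0.930]

Posterior: Beta(2+26, 3+3) = Beta(28, 6).
Equal-tailed 95% interval: the 0.025 and 0.975 quantiles of Beta(28, 6).
Posterior mean ≈ 0.824, SD ≈ 0.064; a Normal approximation gives roughly [0.697, 0.950].
Exact: F⁻¹(0.025) = 0.681; F⁻¹(0.975) = 0.930.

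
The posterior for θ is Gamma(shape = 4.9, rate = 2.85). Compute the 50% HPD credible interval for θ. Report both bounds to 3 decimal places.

The posterior is unimodal and skewed, so the HPD interval has equal density at both endpoints and is the shortest 50% interval.
Solving f(0.945) = f(1.903) with F(1.903) − F(0.945) = 0.50 gives [0.945, 1.903].
For comparison, the equal-tailed interval is [1.152, 2.161]; the HPD is narrower and shifted toward the mode.

[0.945, 1.903]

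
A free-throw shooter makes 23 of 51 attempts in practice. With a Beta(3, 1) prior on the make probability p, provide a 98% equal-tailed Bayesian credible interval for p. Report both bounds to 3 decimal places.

Posterior: Beta(3+23, 1+28) = Beta(26, 29).
Equal-tailed 98% interval: the 0.01 and 0.99 quantiles of Beta(26, 29).
Posterior mean ≈ 0.473, SD ≈ 0.067; a Normal approximation gives roughly [0.318, 0.628].
Exact: F⁻¹(0.01) = 0.321; F⁻¹(0.99) = 0.628.

[0.321, 0.628]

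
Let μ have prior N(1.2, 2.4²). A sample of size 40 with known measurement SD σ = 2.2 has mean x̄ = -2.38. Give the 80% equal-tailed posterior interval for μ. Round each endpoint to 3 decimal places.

Posterior precision = 1/2.4² + 40/2.2² = 0.1736 + 8.2645 = 8.4381, so posterior SD = 0.3443.
Posterior mean = (1.2/2.4² + 40·-2.38/2.2²) / 8.4381 = -2.3063.
Interval: -2.3063 ± 1.282 × 0.3443 → [-2.748, -1.865].

[-2.748, -1.865]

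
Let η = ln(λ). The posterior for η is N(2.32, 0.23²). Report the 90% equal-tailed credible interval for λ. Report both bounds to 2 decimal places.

On the log scale the 90% interval is 2.32 ± 1.645 × 0.23 = [1.9417, 2.6983].
Exponentiate: [e^1.9417, e^2.6983] = [6.97, 14.85].

[6.97, 14.85]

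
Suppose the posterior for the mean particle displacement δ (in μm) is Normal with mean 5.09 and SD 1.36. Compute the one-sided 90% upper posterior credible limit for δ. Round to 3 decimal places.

6.833

Need U with P(δ ≤ U) = 0.90: U = 5.09 + z_{0.1}·1.36.
z = 1.282; U = 5.09 + 1.282 × 1.36 = 6.833.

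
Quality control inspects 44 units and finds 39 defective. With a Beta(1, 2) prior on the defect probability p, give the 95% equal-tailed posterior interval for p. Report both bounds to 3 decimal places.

Posterior: Beta(1+39, 2+5) = Beta(40, 7).
Equal-tailed 95% interval: the 0.025 and 0.975 quantiles of Beta(40, 7).
Posterior mean ≈ 0.851, SD ≈ 0.051; a Normal approximation gives roughly [0.750, 0.952].
Exact: F⁻¹(0.025) = 0.737; F⁻¹(0.975) = 0.937.

[0.737, 0.937]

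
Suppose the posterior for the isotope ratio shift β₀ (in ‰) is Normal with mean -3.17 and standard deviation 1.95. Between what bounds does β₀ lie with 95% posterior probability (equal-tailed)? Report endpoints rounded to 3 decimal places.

The posterior is symmetric, so the 95% equal-tailed interval is β₀ = -3.17 ± z·1.95 with z = 1.960.
Half-width: 1.960 × 1.95 = 3.822.
-3.17 − 3.822 = -6.992; -3.17 + 3.822 = 0.652.

[-6.992, 0.652]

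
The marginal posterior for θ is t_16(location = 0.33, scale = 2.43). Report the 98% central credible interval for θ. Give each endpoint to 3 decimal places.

[-5.948, 6.608]

The t_16 distribution is symmetric; the 98% interval is 0.33 ± t·2.43 with t_{0.99,16} = 2.583.
Half-width: 2.583 × 2.43 = 6.278.
0.33 − 6.278 = -5.948; 0.33 + 6.278 = 6.608.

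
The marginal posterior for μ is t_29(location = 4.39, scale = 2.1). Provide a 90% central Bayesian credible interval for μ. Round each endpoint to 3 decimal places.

The t_29 distribution is symmetric; the 90% interval is 4.39 ± t·2.1 with t_{0.95,29} = 1.699.
Half-width: 1.699 × 2.1 = 3.568.
4.39 − 3.568 = 0.822; 4.39 + 3.568 = 7.958.

[0.822, 7.958]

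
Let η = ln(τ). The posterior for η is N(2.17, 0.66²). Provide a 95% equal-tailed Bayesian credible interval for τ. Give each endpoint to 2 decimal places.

On the log scale the 95% interval is 2.17 ± 1.960 × 0.66 = [0.8764, 3.4636].
Exponentiate: [e^0.8764, e^3.4636] = [2.40, 31.93].

[2.40, 31.93]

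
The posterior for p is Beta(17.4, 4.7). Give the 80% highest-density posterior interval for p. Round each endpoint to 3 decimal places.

The posterior is unimodal and skewed, so the HPD interval has equal density at both endpoints and is the shortest 80% interval.
Solving f(0.693) = f(0.907) with F(0.907) − F(0.693) = 0.80 gives [0.693, 0.907].
For comparison, the equal-tailed interval is [0.672, 0.891]; the HPD is narrower and shifted toward the mode.

[0.693, 0.907]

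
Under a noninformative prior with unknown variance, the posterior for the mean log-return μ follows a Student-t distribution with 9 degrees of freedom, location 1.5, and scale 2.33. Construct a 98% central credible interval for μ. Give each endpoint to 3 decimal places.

The t_9 distribution is symmetric; the 98% interval is 1.5 ± t·2.33 with t_{0.99,9} = 2.821.
Half-width: 2.821 × 2.33 = 6.574.
1.5 − 6.574 = -5.074; 1.5 + 6.574 = 8.074.

[-5.074, 8.074]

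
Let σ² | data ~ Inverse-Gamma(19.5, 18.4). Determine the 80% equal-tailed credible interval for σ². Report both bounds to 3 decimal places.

Inverse-Gamma(19.5, 18.4) quantiles: F⁻¹(0.1) and F⁻¹(0.9).
Equivalently, 1/σ² ~ Gamma(19.5, rate = 18.4); invert its 0.9 and 0.1 quantiles.
Posterior mean ≈ 0.995, SD ≈ 0.238; a Normal approximation gives roughly [0.690, 1.299].
Exact: lower = 0.726; upper = 1.305.

[0.726, 1.305]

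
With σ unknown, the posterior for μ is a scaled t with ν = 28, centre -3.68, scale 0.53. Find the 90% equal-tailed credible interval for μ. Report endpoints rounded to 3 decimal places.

The t_28 distribution is symmetric; the 90% interval is -3.68 ± t·0.53 with t_{0.95,28} = 1.701.
Half-width: 1.701 × 0.53 = 0.902.
-3.68 − 0.902 = -4.582; -3.68 + 0.902 = -2.778.

[-4.582, -2.778]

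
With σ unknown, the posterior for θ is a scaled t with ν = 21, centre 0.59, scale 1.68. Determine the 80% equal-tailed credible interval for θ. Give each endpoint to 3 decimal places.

[-1.633, 2.813]

The t_21 distribution is symmetric; the 80% interval is 0.59 ± t·1.68 with t_{0.9,21} = 1.323.
Half-width: 1.323 × 1.68 = 2.223.
0.59 − 2.223 = -1.633; 0.59 + 2.223 = 2.813.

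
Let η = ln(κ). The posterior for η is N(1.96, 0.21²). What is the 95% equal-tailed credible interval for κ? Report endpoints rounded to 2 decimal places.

On the log scale the 95% interval is 1.96 ± 1.960 × 0.21 = [1.5484, 2.3716].
Exponentiate: [e^1.5484, e^2.3716] = [4.70, 10.71].

[4.70, 10.71]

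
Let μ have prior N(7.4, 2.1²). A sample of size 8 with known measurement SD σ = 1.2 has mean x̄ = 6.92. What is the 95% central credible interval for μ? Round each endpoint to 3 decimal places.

Posterior precision = 1/2.1² + 8/1.2² = 0.2268 + 5.5556 = 5.7823, so posterior SD = 0.4159.
Posterior mean = (7.4/2.1² + 8·6.92/1.2²) / 5.7823 = 6.9388.
Interval: 6.9388 ± 1.960 × 0.4159 → [6.124, 7.754].

[6.124, 7.754]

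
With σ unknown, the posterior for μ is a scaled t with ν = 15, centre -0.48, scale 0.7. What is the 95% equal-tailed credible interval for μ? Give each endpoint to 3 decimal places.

The t_15 distribution is symmetric; the 95% interval is -0.48 ± t·0.7 with t_{0.975,15} = 2.131.
Half-width: 2.131 × 0.7 = 1.492.
-0.48 − 1.492 = -1.972; -0.48 + 1.492 = 1.012.

[-1.972, 1.012]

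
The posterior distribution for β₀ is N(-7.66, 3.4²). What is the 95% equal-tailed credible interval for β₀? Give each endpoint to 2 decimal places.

The posterior is symmetric, so the 95% equal-tailed interval is β₀ = -7.66 ± z·3.4 with z = 1.960.
Half-width: 1.960 × 3.4 = 6.66.
-7.66 − 6.66 = -14.32; -7.66 + 6.66 = -1.00.

[-14.32, -1.00]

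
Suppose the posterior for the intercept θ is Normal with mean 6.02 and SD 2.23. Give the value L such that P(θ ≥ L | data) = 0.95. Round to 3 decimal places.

2.352

Need L with P(θ ≥ L) = 0.95: L = 6.02 − z_{0.05}·2.23.
z = 1.645; L = 6.02 − 1.645 × 2.23 = 2.352.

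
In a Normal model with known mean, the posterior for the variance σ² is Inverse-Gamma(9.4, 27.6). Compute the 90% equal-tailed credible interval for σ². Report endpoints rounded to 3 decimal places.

Inverse-Gamma(9.4, 27.6) quantiles: F⁻¹(0.05) and F⁻¹(0.95).
Equivalently, 1/σ² ~ Gamma(9.4, rate = 27.6); invert its 0.95 and 0.05 quantiles.
Posterior mean ≈ 3.286, SD ≈ 1.208; a Normal approximation gives roughly [1.299, 5.272].
Exact: lower = 1.847; upper = 5.536.

[1.847, 5.536]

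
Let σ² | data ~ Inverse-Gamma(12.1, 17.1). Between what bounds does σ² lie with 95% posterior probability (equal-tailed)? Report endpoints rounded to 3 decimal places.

[0.863, 2.726]

Inverse-Gamma(12.1, 17.1) quantiles: F⁻¹(0.025) and F⁻¹(0.975).
Equivalently, 1/σ² ~ Gamma(12.1, rate = 17.1); invert its 0.975 and 0.025 quantiles.
Posterior mean ≈ 1.541, SD ≈ 0.485; a Normal approximation gives roughly [0.590, 2.491].
Exact: lower = 0.863; upper = 2.726.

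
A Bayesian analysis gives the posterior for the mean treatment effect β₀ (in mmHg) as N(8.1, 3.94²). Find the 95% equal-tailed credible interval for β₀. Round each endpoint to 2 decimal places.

[0.38, 15.82]

The posterior is symmetric, so the 95% equal-tailed interval is β₀ = 8.1 ± z·3.94 with z = 1.960.
Half-width: 1.960 × 3.94 = 7.72.
8.1 − 7.72 = 0.38; 8.1 + 7.72 = 15.82.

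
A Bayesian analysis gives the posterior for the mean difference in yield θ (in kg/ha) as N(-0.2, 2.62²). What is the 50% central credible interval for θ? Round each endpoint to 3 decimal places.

The posterior is symmetric, so the 50% equal-tailed interval is θ = -0.2 ± z·2.62 with z = 0.674.
Half-width: 0.674 × 2.62 = 1.767.
-0.2 − 1.767 = -1.967; -0.2 + 1.767 = 1.567.

[-1.967, 1.567]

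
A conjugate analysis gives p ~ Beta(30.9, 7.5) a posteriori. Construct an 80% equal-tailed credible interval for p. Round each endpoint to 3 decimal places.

Posterior: Beta(30.9, 7.5).
Equal-tailed 80% interval: the 0.1 and 0.9 quantiles of Beta(30.9, 7.5).
Posterior mean ≈ 0.805, SD ≈ 0.063; a Normal approximation gives roughly [0.724, 0.886].
Exact: F⁻¹(0.1) = 0.720; F⁻¹(0.9) = 0.882.

[0.720, 0.882]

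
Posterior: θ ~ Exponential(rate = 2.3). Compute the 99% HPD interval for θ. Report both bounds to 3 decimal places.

[0.000, 2.002]

The exponential density is strictly decreasing on [0, ∞), so the HPD interval is anchored at 0: [0, q] with P(θ ≤ q) = 0.99.
q = −ln(1 − 0.99) / 2.3 = 4.6052 / 2.3 = 2.002.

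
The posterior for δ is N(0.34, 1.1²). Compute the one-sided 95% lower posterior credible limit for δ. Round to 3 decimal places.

Need L with P(δ ≥ L) = 0.95: L = 0.34 − z_{0.05}·1.1.
z = 1.645; L = 0.34 − 1.645 × 1.1 = -1.469.

-1.469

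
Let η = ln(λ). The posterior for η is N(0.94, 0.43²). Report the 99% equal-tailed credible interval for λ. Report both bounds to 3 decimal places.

On the log scale the 99% interval is 0.94 ± 2.576 × 0.43 = [-0.1676, 2.0476].
Exponentiate: [e^-0.1676, e^2.0476] = [0.846, 7.749].

[0.846, 7.749]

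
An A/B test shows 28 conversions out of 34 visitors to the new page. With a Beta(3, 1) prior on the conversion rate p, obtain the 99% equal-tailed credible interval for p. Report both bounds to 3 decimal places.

Posterior: Beta(3+28, 1+6) = Beta(31, 7).
Equal-tailed 99% interval: the 0.005 and 0.995 quantiles of Beta(31, 7).
Posterior mean ≈ 0.816, SD ≈ 0.062; a Normal approximation gives roughly [0.656, 0.976].
Exact: F⁻¹(0.005) = 0.629; F⁻¹(0.995) = 0.942.

[0.629, 0.942]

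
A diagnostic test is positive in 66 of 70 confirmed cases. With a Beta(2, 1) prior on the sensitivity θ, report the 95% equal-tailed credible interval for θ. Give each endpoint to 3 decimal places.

Posterior: Beta(2+66, 1+4) = Beta(68, 5).
Equal-tailed 95% interval: the 0.025 and 0.975 quantiles of Beta(68, 5).
Posterior mean ≈ 0.932, SD ≈ 0.029; a Normal approximation gives roughly [0.874, 0.989].
Exact: F⁻¹(0.025) = 0.864; F⁻¹(0.975) = 0.977.

[0.864, 0.977]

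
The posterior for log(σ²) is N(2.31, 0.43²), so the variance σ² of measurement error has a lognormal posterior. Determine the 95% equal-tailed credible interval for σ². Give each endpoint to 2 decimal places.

[4.34, 23.40]

On the log scale the 95% interval is 2.31 ± 1.960 × 0.43 = [1.4672, 3.1528].
Exponentiate: [e^1.4672, e^3.1528] = [4.34, 23.40].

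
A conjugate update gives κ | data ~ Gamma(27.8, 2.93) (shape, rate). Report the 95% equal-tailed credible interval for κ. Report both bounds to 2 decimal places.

Posterior: Gamma(shape 27.8, rate 2.93).
Equal-tailed 95% interval: Gamma(27.8, 2.93) quantiles at 0.025 and 0.975.
Posterior mean ≈ 9.49, SD ≈ 1.80; a Normal approximation gives roughly [5.96, 13.02].
Exact: lower = 6.29; upper = 13.33.

[6.29, 13.33]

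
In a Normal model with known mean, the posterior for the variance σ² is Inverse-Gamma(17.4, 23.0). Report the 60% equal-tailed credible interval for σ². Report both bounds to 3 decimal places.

Inverse-Gamma(17.4, 23.0) quantiles: F⁻¹(0.2) and F⁻¹(0.8).
Equivalently, 1/σ² ~ Gamma(17.4, rate = 23.0); invert its 0.8 and 0.2 quantiles.
Posterior mean ≈ 1.402, SD ≈ 0.357; a Normal approximation gives roughly [1.102, 1.703].
Exact: lower = 1.107; upper = 1.663.

[1.107, 1.663]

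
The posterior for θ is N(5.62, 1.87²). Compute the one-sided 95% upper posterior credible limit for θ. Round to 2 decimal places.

Need U with P(θ ≤ U) = 0.95: U = 5.62 + z_{0.05}·1.87.
z = 1.645; U = 5.62 + 1.645 × 1.87 = 8.70.

8.70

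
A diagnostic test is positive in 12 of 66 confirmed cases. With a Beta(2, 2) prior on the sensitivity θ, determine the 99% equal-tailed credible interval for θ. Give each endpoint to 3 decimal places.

[0.095, 0.337]

Posterior: Beta(2+12, 2+54) = Beta(14, 56).
Equal-tailed 99% interval: the 0.005 and 0.995 quantiles of Beta(14, 56).
Posterior mean ≈ 0.200, SD ≈ 0.047; a Normal approximation gives roughly [0.078, 0.322].
Exact: F⁻¹(0.005) = 0.095; F⁻¹(0.995) = 0.337.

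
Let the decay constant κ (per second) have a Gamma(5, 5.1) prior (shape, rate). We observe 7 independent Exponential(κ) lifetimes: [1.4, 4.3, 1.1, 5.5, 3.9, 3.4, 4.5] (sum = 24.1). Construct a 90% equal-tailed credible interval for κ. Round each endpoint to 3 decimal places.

[0.237, 0.624]

Posterior: Gamma(5+7, 5.1+24.1) = Gamma(12, 29.2) (shape, rate).
Equal-tailed 90% interval: Gamma(12, 29.2) quantiles at 0.05 and 0.95.
Posterior mean ≈ 0.411, SD ≈ 0.119; a Normal approximation gives roughly [0.216, 0.606].
Exact: lower = 0.237; upper = 0.624.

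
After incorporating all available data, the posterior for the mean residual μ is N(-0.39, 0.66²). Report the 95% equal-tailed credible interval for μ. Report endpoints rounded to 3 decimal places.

[-1.684, 0.904]

The posterior is symmetric, so the 95% equal-tailed interval is μ = -0.39 ± z·0.66 with z = 1.960.
Half-width: 1.960 × 0.66 = 1.294.
-0.39 − 1.294 = -1.684; -0.39 + 1.294 = 0.904.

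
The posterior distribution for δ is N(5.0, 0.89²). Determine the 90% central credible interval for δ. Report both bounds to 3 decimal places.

The posterior is symmetric, so the 90% equal-tailed interval is δ = 5.0 ± z·0.89 with z = 1.645.
Half-width: 1.645 × 0.89 = 1.464.
5.0 − 1.464 = 3.536; 5.0 + 1.464 = 6.464.

[3.536, 6.464]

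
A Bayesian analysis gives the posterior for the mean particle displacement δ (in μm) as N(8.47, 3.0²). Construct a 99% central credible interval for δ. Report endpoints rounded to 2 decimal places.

[0.74, 16.20]

The posterior is symmetric, so the 99% equal-tailed interval is δ = 8.47 ± z·3.0 with z = 2.576.
Half-width: 2.576 × 3.0 = 7.73.
8.47 − 7.73 = 0.74; 8.47 + 7.73 = 16.20.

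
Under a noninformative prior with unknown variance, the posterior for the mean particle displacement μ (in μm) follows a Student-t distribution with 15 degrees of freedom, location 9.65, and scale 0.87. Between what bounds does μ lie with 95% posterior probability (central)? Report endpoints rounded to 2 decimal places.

[7.80, 11.50]

The t_15 distribution is symmetric; the 95% interval is 9.65 ± t·0.87 with t_{0.975,15} = 2.131.
Half-width: 2.131 × 0.87 = 1.85.
9.65 − 1.85 = 7.80; 9.65 + 1.85 = 11.50.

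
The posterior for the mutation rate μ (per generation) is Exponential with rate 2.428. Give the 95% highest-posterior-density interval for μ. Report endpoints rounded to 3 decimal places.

[0.000, 1.234]

The exponential density is strictly decreasing on [0, ∞), so the HPD interval is anchored at 0: [0, q] with P(μ ≤ q) = 0.95.
q = −ln(1 − 0.95) / 2.428 = 2.9957 / 2.428 = 1.234.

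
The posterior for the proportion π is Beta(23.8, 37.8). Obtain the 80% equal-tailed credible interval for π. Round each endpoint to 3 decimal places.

Posterior: Beta(23.8, 37.8).
Equal-tailed 80% interval: the 0.1 and 0.9 quantiles of Beta(23.8, 37.8).
Posterior mean ≈ 0.386, SD ≈ 0.062; a Normal approximation gives roughly [0.307, 0.465].
Exact: F⁻¹(0.1) = 0.308; F⁻¹(0.9) = 0.466.

[0.308, 0.466]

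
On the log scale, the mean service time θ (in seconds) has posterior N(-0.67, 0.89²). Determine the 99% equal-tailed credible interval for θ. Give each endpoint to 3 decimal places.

[0.052, 5.066]

On the log scale the 99% interval is -0.67 ± 2.576 × 0.89 = [-2.9625, 1.6225].
Exponentiate: [e^-2.9625, e^1.6225] = [0.052, 5.066].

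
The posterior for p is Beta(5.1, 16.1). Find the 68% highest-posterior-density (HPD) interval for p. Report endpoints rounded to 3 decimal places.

The posterior is unimodal and skewed, so the HPD interval has equal density at both endpoints and is the shortest 68% interval.
Solving f(0.133) = f(0.312) with F(0.312) − F(0.133) = 0.68 gives [0.133, 0.312].
For comparison, the equal-tailed interval is [0.150, 0.332]; the HPD is narrower and shifted toward the mode.

[0.133, 0.312]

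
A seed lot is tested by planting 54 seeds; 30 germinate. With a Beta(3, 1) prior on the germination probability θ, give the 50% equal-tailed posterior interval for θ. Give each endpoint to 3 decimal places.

[0.525, 0.613]

Posterior: Beta(3+30, 1+24) = Beta(33, 25).
Equal-tailed 50% interval: the 0.25 and 0.75 quantiles of Beta(33, 25).
Posterior mean ≈ 0.569, SD ≈ 0.064; a Normal approximation gives roughly [0.525, 0.612].
Exact: F⁻¹(0.25) = 0.525; F⁻¹(0.75) = 0.613.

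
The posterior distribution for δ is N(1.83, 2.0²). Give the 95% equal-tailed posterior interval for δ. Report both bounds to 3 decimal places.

The posterior is symmetric, so the 95% equal-tailed interval is δ = 1.83 ± z·2.0 with z = 1.960.
Half-width: 1.960 × 2.0 = 3.920.
1.83 − 3.920 = -2.090; 1.83 + 3.920 = 5.750.

[-2.090, 5.750]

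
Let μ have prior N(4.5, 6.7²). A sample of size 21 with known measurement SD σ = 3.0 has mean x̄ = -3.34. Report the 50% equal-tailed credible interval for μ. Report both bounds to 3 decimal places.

Posterior precision = 1/6.7² + 21/3.0² = 0.0223 + 2.3333 = 2.3556, so posterior SD = 0.6516.
Posterior mean = (4.5/6.7² + 21·-3.34/3.0²) / 2.3556 = -3.2659.
Interval: -3.2659 ± 0.674 × 0.6516 → [-3.705, -2.826].

[-3.705, -2.826]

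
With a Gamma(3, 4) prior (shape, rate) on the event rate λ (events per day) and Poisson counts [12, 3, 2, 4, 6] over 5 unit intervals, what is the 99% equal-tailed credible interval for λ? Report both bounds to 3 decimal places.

Posterior: Gamma(3+27, 4+5) = Gamma(30, 9) (shape, rate).
Equal-tailed 99% interval: Gamma(30, 9) quantiles at 0.005 and 0.995.
Posterior mean ≈ 3.333, SD ≈ 0.609; a Normal approximation gives roughly [1.766, 4.901].
Exact: lower = 1.974; upper = 5.108.

[1.974, 5.108]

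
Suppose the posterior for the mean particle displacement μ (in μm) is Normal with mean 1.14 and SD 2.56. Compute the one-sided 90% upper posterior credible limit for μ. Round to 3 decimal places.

4.421

Need U with P(μ ≤ U) = 0.90: U = 1.14 + z_{0.1}·2.56.
z = 1.282; U = 1.14 + 1.282 × 2.56 = 4.421.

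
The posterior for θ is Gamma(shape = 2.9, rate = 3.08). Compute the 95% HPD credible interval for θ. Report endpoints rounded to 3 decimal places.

[0.087, 2.027]

The posterior is unimodal and skewed, so the HPD interval has equal density at both endpoints and is the shortest 95% interval.
Solving f(0.087) = f(2.027) with F(2.027) − F(0.087) = 0.95 gives [0.087, 2.027].
For comparison, the equal-tailed interval is [0.187, 2.294]; the HPD is narrower and shifted toward the mode.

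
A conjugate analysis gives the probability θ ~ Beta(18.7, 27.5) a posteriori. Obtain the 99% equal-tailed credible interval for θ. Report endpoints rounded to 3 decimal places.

[0.232, 0.593]

Posterior: Beta(18.7, 27.5).
Equal-tailed 99% interval: the 0.005 and 0.995 quantiles of Beta(18.7, 27.5).
Posterior mean ≈ 0.405, SD ≈ 0.071; a Normal approximation gives roughly [0.221, 0.589].
Exact: F⁻¹(0.005) = 0.232; F⁻¹(0.995) = 0.593.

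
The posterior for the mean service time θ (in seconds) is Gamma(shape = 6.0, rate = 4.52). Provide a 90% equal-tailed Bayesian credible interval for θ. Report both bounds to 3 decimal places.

Posterior: Gamma(shape 6.0, rate 4.52).
Equal-tailed 90% interval: Gamma(6.0, 4.52) quantiles at 0.05 and 0.95.
Posterior mean ≈ 1.327, SD ≈ 0.542; a Normal approximation gives roughly [0.436, 2.219].
Exact: lower = 0.578; upper = 2.326.

[0.578, 2.326]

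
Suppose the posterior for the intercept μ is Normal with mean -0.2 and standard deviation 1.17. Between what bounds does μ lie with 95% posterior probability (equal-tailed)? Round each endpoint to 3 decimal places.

The posterior is symmetric, so the 95% equal-tailed interval is μ = -0.2 ± z·1.17 with z = 1.960.
Half-width: 1.960 × 1.17 = 2.293.
-0.2 − 2.293 = -2.493; -0.2 + 2.293 = 2.093.

[-2.493, 2.093]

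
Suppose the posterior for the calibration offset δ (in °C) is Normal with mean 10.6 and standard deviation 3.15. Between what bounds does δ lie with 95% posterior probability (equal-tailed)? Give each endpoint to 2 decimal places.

[4.43, 16.77]

The posterior is symmetric, so the 95% equal-tailed interval is δ = 10.6 ± z·3.15 with z = 1.960.
Half-width: 1.960 × 3.15 = 6.17.
10.6 − 6.17 = 4.43; 10.6 + 6.17 = 16.77.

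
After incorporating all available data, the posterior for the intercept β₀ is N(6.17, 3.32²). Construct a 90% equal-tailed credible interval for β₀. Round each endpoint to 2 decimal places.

The posterior is symmetric, so the 90% equal-tailed interval is β₀ = 6.17 ± z·3.32 with z = 1.645.
Half-width: 1.645 × 3.32 = 5.46.
6.17 − 5.46 = 0.71; 6.17 + 5.46 = 11.63.

[0.71, 11.63]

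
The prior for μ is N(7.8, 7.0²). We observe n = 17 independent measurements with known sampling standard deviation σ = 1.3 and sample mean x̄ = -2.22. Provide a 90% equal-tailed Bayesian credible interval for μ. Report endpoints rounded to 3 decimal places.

Posterior precision = 1/7.0² + 17/1.3² = 0.0204 + 10.0592 = 10.0796, so posterior SD = 0.3150.
Posterior mean = (7.8/7.0² + 17·-2.22/1.3²) / 10.0796 = -2.1997.
Interval: -2.1997 ± 1.645 × 0.3150 → [-2.718, -1.682].

[-2.718, -1.682]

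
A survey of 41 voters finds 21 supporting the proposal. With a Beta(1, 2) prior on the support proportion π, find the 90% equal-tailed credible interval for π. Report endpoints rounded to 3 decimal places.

Posterior: Beta(1+21, 2+20) = Beta(22, 22).
Equal-tailed 90% interval: the 0.05 and 0.95 quantiles of Beta(22, 22).
Posterior mean ≈ 0.500, SD ≈ 0.075; a Normal approximation gives roughly [0.377, 0.623].
Exact: F⁻¹(0.05) = 0.377; F⁻¹(0.95) = 0.623.

[0.377, 0.623]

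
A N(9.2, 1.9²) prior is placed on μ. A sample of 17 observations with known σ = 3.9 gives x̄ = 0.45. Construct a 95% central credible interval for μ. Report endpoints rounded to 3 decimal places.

Posterior precision = 1/1.9² + 17/3.9² = 0.2770 + 1.1177 = 1.3947, so posterior SD = 0.8468.
Posterior mean = (9.2/1.9² + 17·0.45/3.9²) / 1.3947 = 2.1879.
Interval: 2.1879 ± 1.960 × 0.8468 → [0.528, 3.848].

[0.528, 3.848]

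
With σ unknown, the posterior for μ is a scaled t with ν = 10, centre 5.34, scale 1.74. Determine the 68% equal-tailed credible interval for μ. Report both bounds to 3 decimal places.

[3.519, 7.161]

The t_10 distribution is symmetric; the 68% interval is 5.34 ± t·1.74 with t_{0.84,10} = 1.046.
Half-width: 1.046 × 1.74 = 1.821.
5.34 − 1.821 = 3.519; 5.34 + 1.821 = 7.161.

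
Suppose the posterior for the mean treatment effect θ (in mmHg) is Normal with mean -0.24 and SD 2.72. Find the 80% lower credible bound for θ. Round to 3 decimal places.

Need L with P(θ ≥ L) = 0.80: L = -0.24 − z_{0.2}·2.72.
z = 0.842; L = -0.24 − 0.842 × 2.72 = -2.529.

-2.529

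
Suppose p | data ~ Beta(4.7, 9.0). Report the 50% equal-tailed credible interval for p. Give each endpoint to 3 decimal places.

[0.252, 0.426]

Posterior: Beta(4.7, 9.0).
Equal-tailed 50% interval: the 0.25 and 0.75 quantiles of Beta(4.7, 9.0).
Posterior mean ≈ 0.343, SD ≈ 0.124; a Normal approximation gives roughly [0.260, 0.427].
Exact: F⁻¹(0.25) = 0.252; F⁻¹(0.75) = 0.426.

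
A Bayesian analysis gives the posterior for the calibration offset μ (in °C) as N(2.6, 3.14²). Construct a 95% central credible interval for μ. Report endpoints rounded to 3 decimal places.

[-3.554, 8.754]

The posterior is symmetric, so the 95% equal-tailed interval is μ = 2.6 ± z·3.14 with z = 1.960.
Half-width: 1.960 × 3.14 = 6.154.
2.6 − 6.154 = -3.554; 2.6 + 6.154 = 8.754.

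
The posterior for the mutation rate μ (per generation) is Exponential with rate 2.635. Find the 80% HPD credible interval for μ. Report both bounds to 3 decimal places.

[0.000, 0.611]

The exponential density is strictly decreasing on [0, ∞), so the HPD interval is anchored at 0: [0, q] with P(μ ≤ q) = 0.80.
q = −ln(1 − 0.80) / 2.635 = 1.6094 / 2.635 = 0.611.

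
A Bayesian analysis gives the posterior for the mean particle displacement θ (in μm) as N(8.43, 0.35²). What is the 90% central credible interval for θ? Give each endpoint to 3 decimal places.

The posterior is symmetric, so the 90% equal-tailed interval is θ = 8.43 ± z·0.35 with z = 1.645.
Half-width: 1.645 × 0.35 = 0.576.
8.43 − 0.576 = 7.854; 8.43 + 0.576 = 9.006.

[7.854, 9.006]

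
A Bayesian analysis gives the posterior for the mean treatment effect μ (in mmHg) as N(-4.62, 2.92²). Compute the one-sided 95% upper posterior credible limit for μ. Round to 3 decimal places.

0.183

Need U with P(μ ≤ U) = 0.95: U = -4.62 + z_{0.05}·2.92.
z = 1.645; U = -4.62 + 1.645 × 2.92 = 0.183.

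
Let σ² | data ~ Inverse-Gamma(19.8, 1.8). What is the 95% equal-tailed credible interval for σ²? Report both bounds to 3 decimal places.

[0.061, 0.149]

Inverse-Gamma(19.8, 1.8) quantiles: F⁻¹(0.025) and F⁻¹(0.975).
Equivalently, 1/σ² ~ Gamma(19.8, rate = 1.8); invert its 0.975 and 0.025 quantiles.
Posterior mean ≈ 0.096, SD ≈ 0.023; a Normal approximation gives roughly [0.051, 0.140].
Exact: lower = 0.061; upper = 0.149.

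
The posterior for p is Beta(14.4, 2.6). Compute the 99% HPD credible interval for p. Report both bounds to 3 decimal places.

[0.599, 0.994]

The posterior is unimodal and skewed, so the HPD interval has equal density at both endpoints and is the shortest 99% interval.
Solving f(0.599) = f(0.994) with F(0.994) − F(0.599) = 0.99 gives [0.599, 0.994].
For comparison, the equal-tailed interval is [0.568, 0.985]; the HPD is narrower and shifted toward the mode.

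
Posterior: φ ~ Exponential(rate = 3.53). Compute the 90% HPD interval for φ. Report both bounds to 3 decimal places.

[0.000, 0.652]

The exponential density is strictly decreasing on [0, ∞), so the HPD interval is anchored at 0: [0, q] with P(φ ≤ q) = 0.90.
q = −ln(1 − 0.90) / 3.53 = 2.3026 / 3.53 = 0.652.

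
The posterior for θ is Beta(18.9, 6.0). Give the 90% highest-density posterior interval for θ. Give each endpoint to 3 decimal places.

[0.626, 0.897]

The posterior is unimodal and skewed, so the HPD interval has equal density at both endpoints and is the shortest 90% interval.
Solving f(0.626) = f(0.897) with F(0.897) − F(0.626) = 0.90 gives [0.626, 0.897].
For comparison, the equal-tailed interval is [0.609, 0.885]; the HPD is narrower and shifted toward the mode.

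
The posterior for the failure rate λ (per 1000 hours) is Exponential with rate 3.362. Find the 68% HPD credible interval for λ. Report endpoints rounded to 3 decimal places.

[0.000, 0.339]

The exponential density is strictly decreasing on [0, ∞), so the HPD interval is anchored at 0: [0, q] with P(λ ≤ q) = 0.68.
q = −ln(1 − 0.68) / 3.362 = 1.1394 / 3.362 = 0.339.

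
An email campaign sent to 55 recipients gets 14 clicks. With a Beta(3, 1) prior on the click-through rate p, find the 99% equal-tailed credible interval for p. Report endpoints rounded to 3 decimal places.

[0.153, 0.450]

Posterior: Beta(3+14, 1+41) = Beta(17, 42).
Equal-tailed 99% interval: the 0.005 and 0.995 quantiles of Beta(17, 42).
Posterior mean ≈ 0.288, SD ≈ 0.058; a Normal approximation gives roughly [0.138, 0.439].
Exact: F⁻¹(0.005) = 0.153; F⁻¹(0.995) = 0.450.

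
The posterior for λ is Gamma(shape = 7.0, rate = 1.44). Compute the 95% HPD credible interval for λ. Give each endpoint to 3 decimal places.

[1.632, 8.516]

The posterior is unimodal and skewed, so the HPD interval has equal density at both endpoints and is the shortest 95% interval.
Solving f(1.632) = f(8.516) with F(8.516) − F(1.632) = 0.95 gives [1.632, 8.516].
For comparison, the equal-tailed interval is [1.954, 9.069]; the HPD is narrower and shifted toward the mode.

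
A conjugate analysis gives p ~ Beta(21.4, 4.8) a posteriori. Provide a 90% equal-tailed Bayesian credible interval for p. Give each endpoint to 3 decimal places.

Posterior: Beta(21.4, 4.8).
Equal-tailed 90% interval: the 0.05 and 0.95 quantiles of Beta(21.4, 4.8).
Posterior mean ≈ 0.817, SD ≈ 0.074; a Normal approximation gives roughly [0.695, 0.939].
Exact: F⁻¹(0.05) = 0.682; F⁻¹(0.95) = 0.924.

[0.682, 0.924]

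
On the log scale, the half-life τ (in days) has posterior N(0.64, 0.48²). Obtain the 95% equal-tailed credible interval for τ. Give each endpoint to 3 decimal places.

[0.740, 4.859]

On the log scale the 95% interval is 0.64 ± 1.960 × 0.48 = [-0.3008, 1.5808].
Exponentiate: [e^-0.3008, e^1.5808] = [0.740, 4.859].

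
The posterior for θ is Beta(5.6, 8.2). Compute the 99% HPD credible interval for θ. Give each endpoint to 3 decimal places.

[0.115, 0.728]

The posterior is unimodal and skewed, so the HPD interval has equal density at both endpoints and is the shortest 99% interval.
Solving f(0.115) = f(0.728) with F(0.728) − F(0.115) = 0.99 gives [0.115, 0.728].
For comparison, the equal-tailed interval is [0.122, 0.737]; the HPD is narrower and shifted toward the mode.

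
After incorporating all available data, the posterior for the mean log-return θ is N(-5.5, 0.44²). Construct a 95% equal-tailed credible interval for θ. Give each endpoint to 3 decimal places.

The posterior is symmetric, so the 95% equal-tailed interval is θ = -5.5 ± z·0.44 with z = 1.960.
Half-width: 1.960 × 0.44 = 0.862.
-5.5 − 0.862 = -6.362; -5.5 + 0.862 = -4.638.

[-6.362, -4.638]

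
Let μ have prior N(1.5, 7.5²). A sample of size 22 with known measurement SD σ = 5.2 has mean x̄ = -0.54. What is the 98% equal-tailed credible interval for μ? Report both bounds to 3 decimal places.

[-3.048, 2.055]

Posterior precision = 1/7.5² + 22/5.2² = 0.0178 + 0.8136 = 0.8314, so posterior SD = 1.0967.
Posterior mean = (1.5/7.5² + 22·-0.54/5.2²) / 0.8314 = -0.4964.
Interval: -0.4964 ± 2.326 × 1.0967 → [-3.048, 2.055].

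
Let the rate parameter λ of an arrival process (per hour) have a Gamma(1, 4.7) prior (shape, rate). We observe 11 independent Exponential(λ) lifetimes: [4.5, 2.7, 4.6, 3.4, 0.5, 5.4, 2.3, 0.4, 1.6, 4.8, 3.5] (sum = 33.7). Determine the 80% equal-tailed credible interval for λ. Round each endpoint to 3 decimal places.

[0.204, 0.432]

Posterior: Gamma(1+11, 4.7+33.7) = Gamma(12, 38.4) (shape, rate).
Equal-tailed 80% interval: Gamma(12, 38.4) quantiles at 0.1 and 0.9.
Posterior mean ≈ 0.312, SD ≈ 0.090; a Normal approximation gives roughly [0.197, 0.428].
Exact: lower = 0.204; upper = 0.432.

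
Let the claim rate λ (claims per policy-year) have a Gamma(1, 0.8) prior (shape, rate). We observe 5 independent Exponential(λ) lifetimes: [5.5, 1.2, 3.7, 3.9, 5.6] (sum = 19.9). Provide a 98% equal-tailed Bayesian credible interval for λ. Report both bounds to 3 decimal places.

Posterior: Gamma(1+5, 0.8+19.9) = Gamma(6, 20.7) (shape, rate).
Equal-tailed 98% interval: Gamma(6, 20.7) quantiles at 0.01 and 0.99.
Posterior mean ≈ 0.290, SD ≈ 0.118; a Normal approximation gives roughly [0.015, 0.565].
Exact: lower = 0.086; upper = 0.633.

[0.086, 0.633]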